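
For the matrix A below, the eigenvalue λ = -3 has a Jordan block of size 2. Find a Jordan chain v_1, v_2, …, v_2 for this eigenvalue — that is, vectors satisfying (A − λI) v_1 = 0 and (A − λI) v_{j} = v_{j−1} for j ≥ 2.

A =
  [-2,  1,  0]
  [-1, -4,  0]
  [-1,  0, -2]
A Jordan chain for λ = -3 of length 2:
v_1 = (-1, 1, -1)ᵀ
v_2 = (1, -2, 0)ᵀ

Let N = A − (-3)·I. We want v_2 with N^2 v_2 = 0 but N^1 v_2 ≠ 0; then v_{j-1} := N · v_j for j = 2, …, 2.

Pick v_2 = (1, -2, 0)ᵀ.
Then v_1 = N · v_2 = (-1, 1, -1)ᵀ.

Sanity check: (A − (-3)·I) v_1 = (0, 0, 0)ᵀ = 0. ✓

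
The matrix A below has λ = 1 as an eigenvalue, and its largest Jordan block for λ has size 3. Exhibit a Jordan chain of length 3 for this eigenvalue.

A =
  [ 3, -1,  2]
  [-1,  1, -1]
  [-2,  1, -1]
A Jordan chain for λ = 1 of length 3:
v_1 = (1, 0, -1)ᵀ
v_2 = (2, -1, -2)ᵀ
v_3 = (1, 0, 0)ᵀ

Let N = A − (1)·I. We want v_3 with N^3 v_3 = 0 but N^2 v_3 ≠ 0; then v_{j-1} := N · v_j for j = 3, …, 2.

Pick v_3 = (1, 0, 0)ᵀ.
Then v_2 = N · v_3 = (2, -1, -2)ᵀ.
Then v_1 = N · v_2 = (1, 0, -1)ᵀ.

Sanity check: (A − (1)·I) v_1 = (0, 0, 0)ᵀ = 0. ✓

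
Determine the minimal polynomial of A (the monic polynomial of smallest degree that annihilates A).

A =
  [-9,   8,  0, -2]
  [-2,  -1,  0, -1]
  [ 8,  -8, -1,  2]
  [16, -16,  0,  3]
x^3 + 7*x^2 + 11*x + 5

The characteristic polynomial is χ_A(x) = (x + 1)^3*(x + 5), so the eigenvalues are known. The minimal polynomial is
  m_A(x) = Π_λ (x − λ)^{k_λ}
where k_λ is the size of the *largest* Jordan block for λ (equivalently, the smallest k with (A − λI)^k v = 0 for every generalised eigenvector v of λ).

  λ = -5: largest Jordan block has size 1, contributing (x + 5)
  λ = -1: largest Jordan block has size 2, contributing (x + 1)^2

So m_A(x) = (x + 1)^2*(x + 5) = x^3 + 7*x^2 + 11*x + 5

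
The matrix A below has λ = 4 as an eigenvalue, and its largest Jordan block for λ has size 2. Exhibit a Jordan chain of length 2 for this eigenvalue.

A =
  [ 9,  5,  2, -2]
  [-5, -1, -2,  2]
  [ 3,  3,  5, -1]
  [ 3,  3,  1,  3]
A Jordan chain for λ = 4 of length 2:
v_1 = (5, -5, 3, 3)ᵀ
v_2 = (1, 0, 0, 0)ᵀ

Let N = A − (4)·I. We want v_2 with N^2 v_2 = 0 but N^1 v_2 ≠ 0; then v_{j-1} := N · v_j for j = 2, …, 2.

Pick v_2 = (1, 0, 0, 0)ᵀ.
Then v_1 = N · v_2 = (5, -5, 3, 3)ᵀ.

Sanity check: (A − (4)·I) v_1 = (0, 0, 0, 0)ᵀ = 0. ✓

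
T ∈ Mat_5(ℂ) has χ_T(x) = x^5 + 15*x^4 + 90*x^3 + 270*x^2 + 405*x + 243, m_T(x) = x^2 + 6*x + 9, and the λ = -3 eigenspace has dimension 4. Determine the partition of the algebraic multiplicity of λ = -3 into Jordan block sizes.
Block sizes for λ = -3: [2, 1, 1, 1]

Step 1 — from the characteristic polynomial, algebraic multiplicity of λ = -3 is 5. From dim ker(T − (-3)·I) = 4, there are exactly 4 Jordan blocks for λ = -3.
Step 2 — from the minimal polynomial, the factor (x + 3)^2 tells us the largest block for λ = -3 has size 2.
Step 3 — with total size 5, 4 blocks, and largest block 2, the block sizes (in nonincreasing order) are [2, 1, 1, 1].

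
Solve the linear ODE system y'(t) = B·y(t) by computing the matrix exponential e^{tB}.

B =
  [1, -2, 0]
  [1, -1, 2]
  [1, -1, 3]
e^{tB} =
  [-t^2*exp(t) + exp(t), 2*t^2*exp(t) - 2*t*exp(t), -2*t^2*exp(t)]
  [t*exp(t), -2*t*exp(t) + exp(t), 2*t*exp(t)]
  [t^2*exp(t)/2 + t*exp(t), -t^2*exp(t) - t*exp(t), t^2*exp(t) + 2*t*exp(t) + exp(t)]

Strategy: write B = P · J · P⁻¹ where J is a Jordan canonical form, so e^{tB} = P · e^{tJ} · P⁻¹, and e^{tJ} can be computed block-by-block.

B has Jordan form
J =
  [1, 1, 0]
  [0, 1, 1]
  [0, 0, 1]
(up to reordering of blocks).

Per-block formulas:
  For a 3×3 Jordan block J_3(1): exp(t · J_3(1)) = e^(1t)·(I + t·N + (t^2/2)·N^2), where N is the 3×3 nilpotent shift.

After assembling e^{tJ} and conjugating by P, we get:

e^{tB} =
  [-t^2*exp(t) + exp(t), 2*t^2*exp(t) - 2*t*exp(t), -2*t^2*exp(t)]
  [t*exp(t), -2*t*exp(t) + exp(t), 2*t*exp(t)]
  [t^2*exp(t)/2 + t*exp(t), -t^2*exp(t) - t*exp(t), t^2*exp(t) + 2*t*exp(t) + exp(t)]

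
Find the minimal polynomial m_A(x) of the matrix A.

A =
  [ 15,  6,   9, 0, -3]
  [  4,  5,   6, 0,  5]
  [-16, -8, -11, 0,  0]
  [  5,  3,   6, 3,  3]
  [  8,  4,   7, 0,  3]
x^3 - 9*x^2 + 27*x - 27

The characteristic polynomial is χ_A(x) = (x - 3)^5, so the eigenvalues are known. The minimal polynomial is
  m_A(x) = Π_λ (x − λ)^{k_λ}
where k_λ is the size of the *largest* Jordan block for λ (equivalently, the smallest k with (A − λI)^k v = 0 for every generalised eigenvector v of λ).

  λ = 3: largest Jordan block has size 3, contributing (x − 3)^3

So m_A(x) = (x - 3)^3 = x^3 - 9*x^2 + 27*x - 27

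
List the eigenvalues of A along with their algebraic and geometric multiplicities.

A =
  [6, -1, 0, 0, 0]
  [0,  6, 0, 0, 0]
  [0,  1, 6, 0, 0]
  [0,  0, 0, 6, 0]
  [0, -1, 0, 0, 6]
λ = 6: alg = 5, geom = 4

Step 1 — factor the characteristic polynomial to read off the algebraic multiplicities:
  χ_A(x) = (x - 6)^5

Step 2 — compute geometric multiplicities via the rank-nullity identity g(λ) = n − rank(A − λI):
  rank(A − (6)·I) = 1, so dim ker(A − (6)·I) = n − 1 = 4

Summary:
  λ = 6: algebraic multiplicity = 5, geometric multiplicity = 4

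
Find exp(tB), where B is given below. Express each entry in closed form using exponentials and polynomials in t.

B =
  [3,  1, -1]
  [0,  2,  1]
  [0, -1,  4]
e^{tB} =
  [exp(3*t), t*exp(3*t), -t*exp(3*t)]
  [0, -t*exp(3*t) + exp(3*t), t*exp(3*t)]
  [0, -t*exp(3*t), t*exp(3*t) + exp(3*t)]

Strategy: write B = P · J · P⁻¹ where J is a Jordan canonical form, so e^{tB} = P · e^{tJ} · P⁻¹, and e^{tJ} can be computed block-by-block.

B has Jordan form
J =
  [3, 1, 0]
  [0, 3, 0]
  [0, 0, 3]
(up to reordering of blocks).

Per-block formulas:
  For a 1×1 block at λ = 3: exp(t · [3]) = [e^(3t)].
  For a 2×2 Jordan block J_2(3): exp(t · J_2(3)) = e^(3t)·(I + t·N), where N is the 2×2 nilpotent shift.

After assembling e^{tJ} and conjugating by P, we get:

e^{tB} =
  [exp(3*t), t*exp(3*t), -t*exp(3*t)]
  [0, -t*exp(3*t) + exp(3*t), t*exp(3*t)]
  [0, -t*exp(3*t), t*exp(3*t) + exp(3*t)]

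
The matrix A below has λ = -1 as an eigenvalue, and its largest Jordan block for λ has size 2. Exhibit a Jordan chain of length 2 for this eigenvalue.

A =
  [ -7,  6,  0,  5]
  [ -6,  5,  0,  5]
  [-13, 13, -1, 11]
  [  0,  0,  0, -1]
A Jordan chain for λ = -1 of length 2:
v_1 = (-6, -6, -13, 0)ᵀ
v_2 = (1, 0, 0, 0)ᵀ

Let N = A − (-1)·I. We want v_2 with N^2 v_2 = 0 but N^1 v_2 ≠ 0; then v_{j-1} := N · v_j for j = 2, …, 2.

Pick v_2 = (1, 0, 0, 0)ᵀ.
Then v_1 = N · v_2 = (-6, -6, -13, 0)ᵀ.

Sanity check: (A − (-1)·I) v_1 = (0, 0, 0, 0)ᵀ = 0. ✓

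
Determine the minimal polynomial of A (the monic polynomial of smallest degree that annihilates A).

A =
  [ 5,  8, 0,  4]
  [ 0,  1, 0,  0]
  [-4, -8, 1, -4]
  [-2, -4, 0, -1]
x^2 - 4*x + 3

The characteristic polynomial is χ_A(x) = (x - 3)*(x - 1)^3, so the eigenvalues are known. The minimal polynomial is
  m_A(x) = Π_λ (x − λ)^{k_λ}
where k_λ is the size of the *largest* Jordan block for λ (equivalently, the smallest k with (A − λI)^k v = 0 for every generalised eigenvector v of λ).

  λ = 1: largest Jordan block has size 1, contributing (x − 1)
  λ = 3: largest Jordan block has size 1, contributing (x − 3)

So m_A(x) = (x - 3)*(x - 1) = x^2 - 4*x + 3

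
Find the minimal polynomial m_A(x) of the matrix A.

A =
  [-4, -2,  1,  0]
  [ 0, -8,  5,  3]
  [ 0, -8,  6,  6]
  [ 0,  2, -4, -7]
x^3 + 9*x^2 + 24*x + 16

The characteristic polynomial is χ_A(x) = (x + 1)*(x + 4)^3, so the eigenvalues are known. The minimal polynomial is
  m_A(x) = Π_λ (x − λ)^{k_λ}
where k_λ is the size of the *largest* Jordan block for λ (equivalently, the smallest k with (A − λI)^k v = 0 for every generalised eigenvector v of λ).

  λ = -4: largest Jordan block has size 2, contributing (x + 4)^2
  λ = -1: largest Jordan block has size 1, contributing (x + 1)

So m_A(x) = (x + 1)*(x + 4)^2 = x^3 + 9*x^2 + 24*x + 16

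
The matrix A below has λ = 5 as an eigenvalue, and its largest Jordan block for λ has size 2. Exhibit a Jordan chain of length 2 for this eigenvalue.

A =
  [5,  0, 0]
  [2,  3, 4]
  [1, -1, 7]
A Jordan chain for λ = 5 of length 2:
v_1 = (0, 2, 1)ᵀ
v_2 = (1, 0, 0)ᵀ

Let N = A − (5)·I. We want v_2 with N^2 v_2 = 0 but N^1 v_2 ≠ 0; then v_{j-1} := N · v_j for j = 2, …, 2.

Pick v_2 = (1, 0, 0)ᵀ.
Then v_1 = N · v_2 = (0, 2, 1)ᵀ.

Sanity check: (A − (5)·I) v_1 = (0, 0, 0)ᵀ = 0. ✓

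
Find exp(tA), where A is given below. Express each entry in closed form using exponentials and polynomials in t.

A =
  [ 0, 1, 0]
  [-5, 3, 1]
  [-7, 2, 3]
e^{tA} =
  [-t^2*exp(2*t)/2 - 2*t*exp(2*t) + exp(2*t), -t^2*exp(2*t)/2 + t*exp(2*t), t^2*exp(2*t)/2]
  [-t^2*exp(2*t) - 5*t*exp(2*t), -t^2*exp(2*t) + t*exp(2*t) + exp(2*t), t^2*exp(2*t) + t*exp(2*t)]
  [-3*t^2*exp(2*t)/2 - 7*t*exp(2*t), -3*t^2*exp(2*t)/2 + 2*t*exp(2*t), 3*t^2*exp(2*t)/2 + t*exp(2*t) + exp(2*t)]

Strategy: write A = P · J · P⁻¹ where J is a Jordan canonical form, so e^{tA} = P · e^{tJ} · P⁻¹, and e^{tJ} can be computed block-by-block.

A has Jordan form
J =
  [2, 1, 0]
  [0, 2, 1]
  [0, 0, 2]
(up to reordering of blocks).

Per-block formulas:
  For a 3×3 Jordan block J_3(2): exp(t · J_3(2)) = e^(2t)·(I + t·N + (t^2/2)·N^2), where N is the 3×3 nilpotent shift.

After assembling e^{tJ} and conjugating by P, we get:

e^{tA} =
  [-t^2*exp(2*t)/2 - 2*t*exp(2*t) + exp(2*t), -t^2*exp(2*t)/2 + t*exp(2*t), t^2*exp(2*t)/2]
  [-t^2*exp(2*t) - 5*t*exp(2*t), -t^2*exp(2*t) + t*exp(2*t) + exp(2*t), t^2*exp(2*t) + t*exp(2*t)]
  [-3*t^2*exp(2*t)/2 - 7*t*exp(2*t), -3*t^2*exp(2*t)/2 + 2*t*exp(2*t), 3*t^2*exp(2*t)/2 + t*exp(2*t) + exp(2*t)]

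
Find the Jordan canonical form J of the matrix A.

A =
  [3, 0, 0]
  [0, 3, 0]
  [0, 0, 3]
J_1(3) ⊕ J_1(3) ⊕ J_1(3)

The characteristic polynomial is
  det(x·I − A) = x^3 - 9*x^2 + 27*x - 27 = (x - 3)^3

Eigenvalues and multiplicities (the geometric multiplicity of λ is n − rank(A − λI), which equals the number of Jordan blocks for λ):
  λ = 3: algebraic multiplicity = 3, geometric multiplicity = 3

Determining the block sizes for each eigenvalue:
  λ = 3: gm = am = 3, so every block has size 1 → block sizes [1, 1, 1]

Assembling the blocks gives a Jordan form
J =
  [3, 0, 0]
  [0, 3, 0]
  [0, 0, 3]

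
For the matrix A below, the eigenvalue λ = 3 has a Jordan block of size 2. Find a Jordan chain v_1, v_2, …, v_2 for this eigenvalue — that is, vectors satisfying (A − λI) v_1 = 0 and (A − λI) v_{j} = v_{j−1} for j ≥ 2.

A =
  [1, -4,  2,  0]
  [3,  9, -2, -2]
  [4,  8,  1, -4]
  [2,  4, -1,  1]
A Jordan chain for λ = 3 of length 2:
v_1 = (-2, 3, 4, 2)ᵀ
v_2 = (1, 0, 0, 0)ᵀ

Let N = A − (3)·I. We want v_2 with N^2 v_2 = 0 but N^1 v_2 ≠ 0; then v_{j-1} := N · v_j for j = 2, …, 2.

Pick v_2 = (1, 0, 0, 0)ᵀ.
Then v_1 = N · v_2 = (-2, 3, 4, 2)ᵀ.

Sanity check: (A − (3)·I) v_1 = (0, 0, 0, 0)ᵀ = 0. ✓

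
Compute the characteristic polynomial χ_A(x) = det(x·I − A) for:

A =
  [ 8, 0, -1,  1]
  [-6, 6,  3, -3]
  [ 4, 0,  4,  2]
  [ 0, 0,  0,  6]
x^4 - 24*x^3 + 216*x^2 - 864*x + 1296

Expanding det(x·I − A) (e.g. by cofactor expansion or by noting that A is similar to its Jordan form J, which has the same characteristic polynomial as A) gives
  χ_A(x) = x^4 - 24*x^3 + 216*x^2 - 864*x + 1296
which factors as (x - 6)^4. The eigenvalues (with algebraic multiplicities) are λ = 6 with multiplicity 4.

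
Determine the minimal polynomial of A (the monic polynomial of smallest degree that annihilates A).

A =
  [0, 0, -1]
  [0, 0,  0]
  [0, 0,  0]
x^2

The characteristic polynomial is χ_A(x) = x^3, so the eigenvalues are known. The minimal polynomial is
  m_A(x) = Π_λ (x − λ)^{k_λ}
where k_λ is the size of the *largest* Jordan block for λ (equivalently, the smallest k with (A − λI)^k v = 0 for every generalised eigenvector v of λ).

  λ = 0: largest Jordan block has size 2, contributing (x − 0)^2

So m_A(x) = x^2 = x^2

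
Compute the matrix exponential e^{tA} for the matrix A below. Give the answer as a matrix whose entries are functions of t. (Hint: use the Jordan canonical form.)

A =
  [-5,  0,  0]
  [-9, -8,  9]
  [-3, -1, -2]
e^{tA} =
  [exp(-5*t), 0, 0]
  [-9*t*exp(-5*t), -3*t*exp(-5*t) + exp(-5*t), 9*t*exp(-5*t)]
  [-3*t*exp(-5*t), -t*exp(-5*t), 3*t*exp(-5*t) + exp(-5*t)]

Strategy: write A = P · J · P⁻¹ where J is a Jordan canonical form, so e^{tA} = P · e^{tJ} · P⁻¹, and e^{tJ} can be computed block-by-block.

A has Jordan form
J =
  [-5,  1,  0]
  [ 0, -5,  0]
  [ 0,  0, -5]
(up to reordering of blocks).

Per-block formulas:
  For a 1×1 block at λ = -5: exp(t · [-5]) = [e^(-5t)].
  For a 2×2 Jordan block J_2(-5): exp(t · J_2(-5)) = e^(-5t)·(I + t·N), where N is the 2×2 nilpotent shift.

After assembling e^{tJ} and conjugating by P, we get:

e^{tA} =
  [exp(-5*t), 0, 0]
  [-9*t*exp(-5*t), -3*t*exp(-5*t) + exp(-5*t), 9*t*exp(-5*t)]
  [-3*t*exp(-5*t), -t*exp(-5*t), 3*t*exp(-5*t) + exp(-5*t)]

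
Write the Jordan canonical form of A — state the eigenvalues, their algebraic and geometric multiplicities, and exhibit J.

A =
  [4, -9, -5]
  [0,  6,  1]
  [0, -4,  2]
J_3(4)

The characteristic polynomial is
  det(x·I − A) = x^3 - 12*x^2 + 48*x - 64 = (x - 4)^3

Eigenvalues and multiplicities (the geometric multiplicity of λ is n − rank(A − λI), which equals the number of Jordan blocks for λ):
  λ = 4: algebraic multiplicity = 3, geometric multiplicity = 1

Determining the block sizes for each eigenvalue:
  λ = 4: one block (gm = 1), so the single block has size am = 3 → block sizes [3]

Assembling the blocks gives a Jordan form
J =
  [4, 1, 0]
  [0, 4, 1]
  [0, 0, 4]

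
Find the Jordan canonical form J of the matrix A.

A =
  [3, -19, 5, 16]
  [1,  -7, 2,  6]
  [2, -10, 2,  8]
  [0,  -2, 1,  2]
J_3(0) ⊕ J_1(0)

The characteristic polynomial is
  det(x·I − A) = x^4

Eigenvalues and multiplicities (the geometric multiplicity of λ is n − rank(A − λI), which equals the number of Jordan blocks for λ):
  λ = 0: algebraic multiplicity = 4, geometric multiplicity = 2

Determining the block sizes for each eigenvalue:
  λ = 0: with am = 4 and gm = 2, the partition is not yet determined (e.g. several partitions of 4 into 2 parts exist). Let N = A − (0)·I. Computing rank(N^1) = 2, rank(N^2) = 1, rank(N^3) = 0; the number of blocks of size ≥ j is rank(N^{j−1}) − rank(N^j), giving [2, 1, 1]. So we have 1 block(s) of size 3, 1 block(s) of size 1 → block sizes [3, 1]

Assembling the blocks gives a Jordan form
J =
  [0, 1, 0, 0]
  [0, 0, 1, 0]
  [0, 0, 0, 0]
  [0, 0, 0, 0]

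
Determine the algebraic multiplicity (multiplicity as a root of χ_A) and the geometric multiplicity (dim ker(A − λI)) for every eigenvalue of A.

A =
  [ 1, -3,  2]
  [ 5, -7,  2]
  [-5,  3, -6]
λ = -4: alg = 3, geom = 2

Step 1 — factor the characteristic polynomial to read off the algebraic multiplicities:
  χ_A(x) = (x + 4)^3

Step 2 — compute geometric multiplicities via the rank-nullity identity g(λ) = n − rank(A − λI):
  rank(A − (-4)·I) = 1, so dim ker(A − (-4)·I) = n − 1 = 2

Summary:
  λ = -4: algebraic multiplicity = 3, geometric multiplicity = 2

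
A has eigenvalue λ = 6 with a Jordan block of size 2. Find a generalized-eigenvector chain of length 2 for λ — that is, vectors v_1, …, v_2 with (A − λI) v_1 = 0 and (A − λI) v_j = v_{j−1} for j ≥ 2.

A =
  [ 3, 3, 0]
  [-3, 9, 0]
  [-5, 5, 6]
A Jordan chain for λ = 6 of length 2:
v_1 = (-3, -3, -5)ᵀ
v_2 = (1, 0, 0)ᵀ

Let N = A − (6)·I. We want v_2 with N^2 v_2 = 0 but N^1 v_2 ≠ 0; then v_{j-1} := N · v_j for j = 2, …, 2.

Pick v_2 = (1, 0, 0)ᵀ.
Then v_1 = N · v_2 = (-3, -3, -5)ᵀ.

Sanity check: (A − (6)·I) v_1 = (0, 0, 0)ᵀ = 0. ✓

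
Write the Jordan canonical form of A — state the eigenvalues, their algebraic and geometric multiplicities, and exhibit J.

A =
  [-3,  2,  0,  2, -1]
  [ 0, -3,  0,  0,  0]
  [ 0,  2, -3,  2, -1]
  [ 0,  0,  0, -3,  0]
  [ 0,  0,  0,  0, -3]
J_2(-3) ⊕ J_1(-3) ⊕ J_1(-3) ⊕ J_1(-3)

The characteristic polynomial is
  det(x·I − A) = x^5 + 15*x^4 + 90*x^3 + 270*x^2 + 405*x + 243 = (x + 3)^5

Eigenvalues and multiplicities (the geometric multiplicity of λ is n − rank(A − λI), which equals the number of Jordan blocks for λ):
  λ = -3: algebraic multiplicity = 5, geometric multiplicity = 4

Determining the block sizes for each eigenvalue:
  λ = -3: 4 blocks summing to 5 forces exactly one block of size 2 and the rest size 1 → block sizes [2, 1, 1, 1]

Assembling the blocks gives a Jordan form
J =
  [-3,  1,  0,  0,  0]
  [ 0, -3,  0,  0,  0]
  [ 0,  0, -3,  0,  0]
  [ 0,  0,  0, -3,  0]
  [ 0,  0,  0,  0, -3]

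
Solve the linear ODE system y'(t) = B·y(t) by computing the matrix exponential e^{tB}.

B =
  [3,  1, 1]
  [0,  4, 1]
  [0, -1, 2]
e^{tB} =
  [exp(3*t), t*exp(3*t), t*exp(3*t)]
  [0, t*exp(3*t) + exp(3*t), t*exp(3*t)]
  [0, -t*exp(3*t), -t*exp(3*t) + exp(3*t)]

Strategy: write B = P · J · P⁻¹ where J is a Jordan canonical form, so e^{tB} = P · e^{tJ} · P⁻¹, and e^{tJ} can be computed block-by-block.

B has Jordan form
J =
  [3, 1, 0]
  [0, 3, 0]
  [0, 0, 3]
(up to reordering of blocks).

Per-block formulas:
  For a 1×1 block at λ = 3: exp(t · [3]) = [e^(3t)].
  For a 2×2 Jordan block J_2(3): exp(t · J_2(3)) = e^(3t)·(I + t·N), where N is the 2×2 nilpotent shift.

After assembling e^{tJ} and conjugating by P, we get:

e^{tB} =
  [exp(3*t), t*exp(3*t), t*exp(3*t)]
  [0, t*exp(3*t) + exp(3*t), t*exp(3*t)]
  [0, -t*exp(3*t), -t*exp(3*t) + exp(3*t)]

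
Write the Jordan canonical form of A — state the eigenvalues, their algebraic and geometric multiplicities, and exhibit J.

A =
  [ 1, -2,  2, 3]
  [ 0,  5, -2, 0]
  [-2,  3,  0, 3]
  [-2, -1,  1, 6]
J_3(3) ⊕ J_1(3)

The characteristic polynomial is
  det(x·I − A) = x^4 - 12*x^3 + 54*x^2 - 108*x + 81 = (x - 3)^4

Eigenvalues and multiplicities (the geometric multiplicity of λ is n − rank(A − λI), which equals the number of Jordan blocks for λ):
  λ = 3: algebraic multiplicity = 4, geometric multiplicity = 2

Determining the block sizes for each eigenvalue:
  λ = 3: with am = 4 and gm = 2, the partition is not yet determined (e.g. several partitions of 4 into 2 parts exist). Let N = A − (3)·I. Computing rank(N^1) = 2, rank(N^2) = 1, rank(N^3) = 0; the number of blocks of size ≥ j is rank(N^{j−1}) − rank(N^j), giving [2, 1, 1]. So we have 1 block(s) of size 3, 1 block(s) of size 1 → block sizes [3, 1]

Assembling the blocks gives a Jordan form
J =
  [3, 1, 0, 0]
  [0, 3, 1, 0]
  [0, 0, 3, 0]
  [0, 0, 0, 3]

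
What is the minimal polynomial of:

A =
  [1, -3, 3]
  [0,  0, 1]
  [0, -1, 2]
x^2 - 2*x + 1

The characteristic polynomial is χ_A(x) = (x - 1)^3, so the eigenvalues are known. The minimal polynomial is
  m_A(x) = Π_λ (x − λ)^{k_λ}
where k_λ is the size of the *largest* Jordan block for λ (equivalently, the smallest k with (A − λI)^k v = 0 for every generalised eigenvector v of λ).

  λ = 1: largest Jordan block has size 2, contributing (x − 1)^2

So m_A(x) = (x - 1)^2 = x^2 - 2*x + 1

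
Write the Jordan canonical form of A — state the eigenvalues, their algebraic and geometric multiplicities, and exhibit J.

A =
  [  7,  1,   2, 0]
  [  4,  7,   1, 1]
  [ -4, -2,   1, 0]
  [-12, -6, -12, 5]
J_3(5) ⊕ J_1(5)

The characteristic polynomial is
  det(x·I − A) = x^4 - 20*x^3 + 150*x^2 - 500*x + 625 = (x - 5)^4

Eigenvalues and multiplicities (the geometric multiplicity of λ is n − rank(A − λI), which equals the number of Jordan blocks for λ):
  λ = 5: algebraic multiplicity = 4, geometric multiplicity = 2

Determining the block sizes for each eigenvalue:
  λ = 5: with am = 4 and gm = 2, the partition is not yet determined (e.g. several partitions of 4 into 2 parts exist). Let N = A − (5)·I. Computing rank(N^1) = 2, rank(N^2) = 1, rank(N^3) = 0; the number of blocks of size ≥ j is rank(N^{j−1}) − rank(N^j), giving [2, 1, 1]. So we have 1 block(s) of size 3, 1 block(s) of size 1 → block sizes [3, 1]

Assembling the blocks gives a Jordan form
J =
  [5, 1, 0, 0]
  [0, 5, 1, 0]
  [0, 0, 5, 0]
  [0, 0, 0, 5]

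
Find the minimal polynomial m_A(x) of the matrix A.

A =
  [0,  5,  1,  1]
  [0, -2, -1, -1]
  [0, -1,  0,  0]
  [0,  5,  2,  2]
x^3

The characteristic polynomial is χ_A(x) = x^4, so the eigenvalues are known. The minimal polynomial is
  m_A(x) = Π_λ (x − λ)^{k_λ}
where k_λ is the size of the *largest* Jordan block for λ (equivalently, the smallest k with (A − λI)^k v = 0 for every generalised eigenvector v of λ).

  λ = 0: largest Jordan block has size 3, contributing (x − 0)^3

So m_A(x) = x^3 = x^3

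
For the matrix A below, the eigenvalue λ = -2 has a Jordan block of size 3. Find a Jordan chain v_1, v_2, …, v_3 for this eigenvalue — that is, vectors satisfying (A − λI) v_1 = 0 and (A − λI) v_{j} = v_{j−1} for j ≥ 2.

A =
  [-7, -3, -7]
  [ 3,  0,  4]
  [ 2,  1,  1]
A Jordan chain for λ = -2 of length 3:
v_1 = (2, -1, -1)ᵀ
v_2 = (-5, 3, 2)ᵀ
v_3 = (1, 0, 0)ᵀ

Let N = A − (-2)·I. We want v_3 with N^3 v_3 = 0 but N^2 v_3 ≠ 0; then v_{j-1} := N · v_j for j = 3, …, 2.

Pick v_3 = (1, 0, 0)ᵀ.
Then v_2 = N · v_3 = (-5, 3, 2)ᵀ.
Then v_1 = N · v_2 = (2, -1, -1)ᵀ.

Sanity check: (A − (-2)·I) v_1 = (0, 0, 0)ᵀ = 0. ✓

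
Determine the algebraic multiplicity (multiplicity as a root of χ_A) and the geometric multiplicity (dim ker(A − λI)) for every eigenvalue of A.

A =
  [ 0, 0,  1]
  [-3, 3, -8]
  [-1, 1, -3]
λ = 0: alg = 3, geom = 1

Step 1 — factor the characteristic polynomial to read off the algebraic multiplicities:
  χ_A(x) = x^3

Step 2 — compute geometric multiplicities via the rank-nullity identity g(λ) = n − rank(A − λI):
  rank(A − (0)·I) = 2, so dim ker(A − (0)·I) = n − 2 = 1

Summary:
  λ = 0: algebraic multiplicity = 3, geometric multiplicity = 1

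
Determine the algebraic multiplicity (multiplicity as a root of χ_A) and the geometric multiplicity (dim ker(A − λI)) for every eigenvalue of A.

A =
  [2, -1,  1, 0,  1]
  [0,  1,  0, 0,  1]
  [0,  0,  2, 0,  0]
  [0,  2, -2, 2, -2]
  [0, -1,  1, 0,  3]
λ = 2: alg = 5, geom = 3

Step 1 — factor the characteristic polynomial to read off the algebraic multiplicities:
  χ_A(x) = (x - 2)^5

Step 2 — compute geometric multiplicities via the rank-nullity identity g(λ) = n − rank(A − λI):
  rank(A − (2)·I) = 2, so dim ker(A − (2)·I) = n − 2 = 3

Summary:
  λ = 2: algebraic multiplicity = 5, geometric multiplicity = 3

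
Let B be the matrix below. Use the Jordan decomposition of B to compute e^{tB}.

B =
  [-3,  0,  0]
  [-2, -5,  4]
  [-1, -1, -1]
e^{tB} =
  [exp(-3*t), 0, 0]
  [-2*t*exp(-3*t), -2*t*exp(-3*t) + exp(-3*t), 4*t*exp(-3*t)]
  [-t*exp(-3*t), -t*exp(-3*t), 2*t*exp(-3*t) + exp(-3*t)]

Strategy: write B = P · J · P⁻¹ where J is a Jordan canonical form, so e^{tB} = P · e^{tJ} · P⁻¹, and e^{tJ} can be computed block-by-block.

B has Jordan form
J =
  [-3,  1,  0]
  [ 0, -3,  0]
  [ 0,  0, -3]
(up to reordering of blocks).

Per-block formulas:
  For a 2×2 Jordan block J_2(-3): exp(t · J_2(-3)) = e^(-3t)·(I + t·N), where N is the 2×2 nilpotent shift.
  For a 1×1 block at λ = -3: exp(t · [-3]) = [e^(-3t)].

After assembling e^{tJ} and conjugating by P, we get:

e^{tB} =
  [exp(-3*t), 0, 0]
  [-2*t*exp(-3*t), -2*t*exp(-3*t) + exp(-3*t), 4*t*exp(-3*t)]
  [-t*exp(-3*t), -t*exp(-3*t), 2*t*exp(-3*t) + exp(-3*t)]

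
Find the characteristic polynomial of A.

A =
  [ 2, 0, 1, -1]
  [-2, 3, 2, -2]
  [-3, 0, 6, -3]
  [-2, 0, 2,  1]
x^4 - 12*x^3 + 54*x^2 - 108*x + 81

Expanding det(x·I − A) (e.g. by cofactor expansion or by noting that A is similar to its Jordan form J, which has the same characteristic polynomial as A) gives
  χ_A(x) = x^4 - 12*x^3 + 54*x^2 - 108*x + 81
which factors as (x - 3)^4. The eigenvalues (with algebraic multiplicities) are λ = 3 with multiplicity 4.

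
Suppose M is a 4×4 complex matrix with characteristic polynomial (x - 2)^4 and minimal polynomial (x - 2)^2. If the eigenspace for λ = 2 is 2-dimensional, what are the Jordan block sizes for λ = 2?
Block sizes for λ = 2: [2, 2]

Step 1 — from the characteristic polynomial, algebraic multiplicity of λ = 2 is 4. From dim ker(M − (2)·I) = 2, there are exactly 2 Jordan blocks for λ = 2.
Step 2 — from the minimal polynomial, the factor (x − 2)^2 tells us the largest block for λ = 2 has size 2.
Step 3 — with total size 4, 2 blocks, and largest block 2, the block sizes (in nonincreasing order) are [2, 2].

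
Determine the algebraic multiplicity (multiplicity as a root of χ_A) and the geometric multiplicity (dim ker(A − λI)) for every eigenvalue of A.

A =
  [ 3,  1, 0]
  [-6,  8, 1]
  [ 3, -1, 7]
λ = 6: alg = 3, geom = 1

Step 1 — factor the characteristic polynomial to read off the algebraic multiplicities:
  χ_A(x) = (x - 6)^3

Step 2 — compute geometric multiplicities via the rank-nullity identity g(λ) = n − rank(A − λI):
  rank(A − (6)·I) = 2, so dim ker(A − (6)·I) = n − 2 = 1

Summary:
  λ = 6: algebraic multiplicity = 3, geometric multiplicity = 1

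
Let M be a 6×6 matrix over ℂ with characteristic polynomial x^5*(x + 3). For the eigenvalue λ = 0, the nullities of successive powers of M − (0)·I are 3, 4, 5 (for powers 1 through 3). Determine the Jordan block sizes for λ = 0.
Block sizes for λ = 0: [3, 1, 1]

From the dimensions of kernels of powers, the number of Jordan blocks of size at least j is d_j − d_{j−1} where d_j = dim ker(N^j) (with d_0 = 0). Computing the differences gives [3, 1, 1].
The number of blocks of size exactly k is (#blocks of size ≥ k) − (#blocks of size ≥ k + 1), so the partition is: 2 block(s) of size 1, 1 block(s) of size 3.
In nonincreasing order the block sizes are [3, 1, 1].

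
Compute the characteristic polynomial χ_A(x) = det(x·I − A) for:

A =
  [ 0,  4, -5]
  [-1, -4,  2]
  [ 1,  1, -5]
x^3 + 9*x^2 + 27*x + 27

Expanding det(x·I − A) (e.g. by cofactor expansion or by noting that A is similar to its Jordan form J, which has the same characteristic polynomial as A) gives
  χ_A(x) = x^3 + 9*x^2 + 27*x + 27
which factors as (x + 3)^3. The eigenvalues (with algebraic multiplicities) are λ = -3 with multiplicity 3.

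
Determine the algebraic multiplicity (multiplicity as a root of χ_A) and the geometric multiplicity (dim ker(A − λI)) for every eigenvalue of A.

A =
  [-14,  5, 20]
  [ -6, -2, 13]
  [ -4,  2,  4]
λ = -4: alg = 3, geom = 1

Step 1 — factor the characteristic polynomial to read off the algebraic multiplicities:
  χ_A(x) = (x + 4)^3

Step 2 — compute geometric multiplicities via the rank-nullity identity g(λ) = n − rank(A − λI):
  rank(A − (-4)·I) = 2, so dim ker(A − (-4)·I) = n − 2 = 1

Summary:
  λ = -4: algebraic multiplicity = 3, geometric multiplicity = 1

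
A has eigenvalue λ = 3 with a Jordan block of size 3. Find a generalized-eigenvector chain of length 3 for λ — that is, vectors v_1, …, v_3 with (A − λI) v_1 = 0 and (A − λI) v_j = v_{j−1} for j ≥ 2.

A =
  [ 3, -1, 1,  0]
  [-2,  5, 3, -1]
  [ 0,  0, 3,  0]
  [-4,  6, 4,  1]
A Jordan chain for λ = 3 of length 3:
v_1 = (2, 0, 0, -4)ᵀ
v_2 = (0, -2, 0, -4)ᵀ
v_3 = (1, 0, 0, 0)ᵀ

Let N = A − (3)·I. We want v_3 with N^3 v_3 = 0 but N^2 v_3 ≠ 0; then v_{j-1} := N · v_j for j = 3, …, 2.

Pick v_3 = (1, 0, 0, 0)ᵀ.
Then v_2 = N · v_3 = (0, -2, 0, -4)ᵀ.
Then v_1 = N · v_2 = (2, 0, 0, -4)ᵀ.

Sanity check: (A − (3)·I) v_1 = (0, 0, 0, 0)ᵀ = 0. ✓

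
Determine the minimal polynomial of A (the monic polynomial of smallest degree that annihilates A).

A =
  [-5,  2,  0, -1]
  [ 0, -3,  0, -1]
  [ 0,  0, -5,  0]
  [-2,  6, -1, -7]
x^3 + 15*x^2 + 75*x + 125

The characteristic polynomial is χ_A(x) = (x + 5)^4, so the eigenvalues are known. The minimal polynomial is
  m_A(x) = Π_λ (x − λ)^{k_λ}
where k_λ is the size of the *largest* Jordan block for λ (equivalently, the smallest k with (A − λI)^k v = 0 for every generalised eigenvector v of λ).

  λ = -5: largest Jordan block has size 3, contributing (x + 5)^3

So m_A(x) = (x + 5)^3 = x^3 + 15*x^2 + 75*x + 125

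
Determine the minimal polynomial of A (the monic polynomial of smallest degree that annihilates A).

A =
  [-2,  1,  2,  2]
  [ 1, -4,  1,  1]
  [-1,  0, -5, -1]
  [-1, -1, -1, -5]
x^3 + 12*x^2 + 48*x + 64

The characteristic polynomial is χ_A(x) = (x + 4)^4, so the eigenvalues are known. The minimal polynomial is
  m_A(x) = Π_λ (x − λ)^{k_λ}
where k_λ is the size of the *largest* Jordan block for λ (equivalently, the smallest k with (A − λI)^k v = 0 for every generalised eigenvector v of λ).

  λ = -4: largest Jordan block has size 3, contributing (x + 4)^3

So m_A(x) = (x + 4)^3 = x^3 + 12*x^2 + 48*x + 64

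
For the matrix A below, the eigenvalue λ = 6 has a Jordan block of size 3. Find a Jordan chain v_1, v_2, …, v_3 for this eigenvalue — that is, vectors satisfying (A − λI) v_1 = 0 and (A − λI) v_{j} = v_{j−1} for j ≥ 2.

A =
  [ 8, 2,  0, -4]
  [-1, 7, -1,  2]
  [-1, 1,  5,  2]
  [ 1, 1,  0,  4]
A Jordan chain for λ = 6 of length 3:
v_1 = (-2, 0, 0, -1)ᵀ
v_2 = (2, -1, -1, 1)ᵀ
v_3 = (1, 0, 0, 0)ᵀ

Let N = A − (6)·I. We want v_3 with N^3 v_3 = 0 but N^2 v_3 ≠ 0; then v_{j-1} := N · v_j for j = 3, …, 2.

Pick v_3 = (1, 0, 0, 0)ᵀ.
Then v_2 = N · v_3 = (2, -1, -1, 1)ᵀ.
Then v_1 = N · v_2 = (-2, 0, 0, -1)ᵀ.

Sanity check: (A − (6)·I) v_1 = (0, 0, 0, 0)ᵀ = 0. ✓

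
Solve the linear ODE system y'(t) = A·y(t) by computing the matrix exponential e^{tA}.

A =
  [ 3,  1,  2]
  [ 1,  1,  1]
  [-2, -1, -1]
e^{tA} =
  [t^2*exp(t)/2 + 2*t*exp(t) + exp(t), t*exp(t), t^2*exp(t)/2 + 2*t*exp(t)]
  [t*exp(t), exp(t), t*exp(t)]
  [-t^2*exp(t)/2 - 2*t*exp(t), -t*exp(t), -t^2*exp(t)/2 - 2*t*exp(t) + exp(t)]

Strategy: write A = P · J · P⁻¹ where J is a Jordan canonical form, so e^{tA} = P · e^{tJ} · P⁻¹, and e^{tJ} can be computed block-by-block.

A has Jordan form
J =
  [1, 1, 0]
  [0, 1, 1]
  [0, 0, 1]
(up to reordering of blocks).

Per-block formulas:
  For a 3×3 Jordan block J_3(1): exp(t · J_3(1)) = e^(1t)·(I + t·N + (t^2/2)·N^2), where N is the 3×3 nilpotent shift.

After assembling e^{tJ} and conjugating by P, we get:

e^{tA} =
  [t^2*exp(t)/2 + 2*t*exp(t) + exp(t), t*exp(t), t^2*exp(t)/2 + 2*t*exp(t)]
  [t*exp(t), exp(t), t*exp(t)]
  [-t^2*exp(t)/2 - 2*t*exp(t), -t*exp(t), -t^2*exp(t)/2 - 2*t*exp(t) + exp(t)]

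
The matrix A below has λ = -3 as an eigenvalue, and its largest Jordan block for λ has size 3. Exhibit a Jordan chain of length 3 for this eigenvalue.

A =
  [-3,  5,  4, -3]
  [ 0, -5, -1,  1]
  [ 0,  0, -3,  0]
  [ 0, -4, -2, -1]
A Jordan chain for λ = -3 of length 3:
v_1 = (2, 0, 0, 0)ᵀ
v_2 = (5, -2, 0, -4)ᵀ
v_3 = (0, 1, 0, 0)ᵀ

Let N = A − (-3)·I. We want v_3 with N^3 v_3 = 0 but N^2 v_3 ≠ 0; then v_{j-1} := N · v_j for j = 3, …, 2.

Pick v_3 = (0, 1, 0, 0)ᵀ.
Then v_2 = N · v_3 = (5, -2, 0, -4)ᵀ.
Then v_1 = N · v_2 = (2, 0, 0, 0)ᵀ.

Sanity check: (A − (-3)·I) v_1 = (0, 0, 0, 0)ᵀ = 0. ✓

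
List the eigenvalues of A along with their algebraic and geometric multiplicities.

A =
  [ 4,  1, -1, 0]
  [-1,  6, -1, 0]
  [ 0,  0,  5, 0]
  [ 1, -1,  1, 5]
λ = 5: alg = 4, geom = 3

Step 1 — factor the characteristic polynomial to read off the algebraic multiplicities:
  χ_A(x) = (x - 5)^4

Step 2 — compute geometric multiplicities via the rank-nullity identity g(λ) = n − rank(A − λI):
  rank(A − (5)·I) = 1, so dim ker(A − (5)·I) = n − 1 = 3

Summary:
  λ = 5: algebraic multiplicity = 4, geometric multiplicity = 3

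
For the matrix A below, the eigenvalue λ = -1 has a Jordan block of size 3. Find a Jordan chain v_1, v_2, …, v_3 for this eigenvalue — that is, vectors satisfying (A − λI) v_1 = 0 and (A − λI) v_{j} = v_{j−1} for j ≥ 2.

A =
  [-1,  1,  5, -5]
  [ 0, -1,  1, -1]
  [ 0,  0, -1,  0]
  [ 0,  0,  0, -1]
A Jordan chain for λ = -1 of length 3:
v_1 = (1, 0, 0, 0)ᵀ
v_2 = (5, 1, 0, 0)ᵀ
v_3 = (0, 0, 1, 0)ᵀ

Let N = A − (-1)·I. We want v_3 with N^3 v_3 = 0 but N^2 v_3 ≠ 0; then v_{j-1} := N · v_j for j = 3, …, 2.

Pick v_3 = (0, 0, 1, 0)ᵀ.
Then v_2 = N · v_3 = (5, 1, 0, 0)ᵀ.
Then v_1 = N · v_2 = (1, 0, 0, 0)ᵀ.

Sanity check: (A − (-1)·I) v_1 = (0, 0, 0, 0)ᵀ = 0. ✓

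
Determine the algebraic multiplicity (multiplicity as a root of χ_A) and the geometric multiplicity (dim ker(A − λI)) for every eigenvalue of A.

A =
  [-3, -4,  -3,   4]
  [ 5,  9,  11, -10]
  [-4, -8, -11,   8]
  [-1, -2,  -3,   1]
λ = -1: alg = 4, geom = 2

Step 1 — factor the characteristic polynomial to read off the algebraic multiplicities:
  χ_A(x) = (x + 1)^4

Step 2 — compute geometric multiplicities via the rank-nullity identity g(λ) = n − rank(A − λI):
  rank(A − (-1)·I) = 2, so dim ker(A − (-1)·I) = n − 2 = 2

Summary:
  λ = -1: algebraic multiplicity = 4, geometric multiplicity = 2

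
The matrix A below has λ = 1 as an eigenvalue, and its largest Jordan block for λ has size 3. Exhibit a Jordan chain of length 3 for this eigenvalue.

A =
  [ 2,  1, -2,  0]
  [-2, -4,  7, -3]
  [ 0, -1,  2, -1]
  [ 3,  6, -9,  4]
A Jordan chain for λ = 1 of length 3:
v_1 = (-1, -1, -1, 0)ᵀ
v_2 = (1, -2, 0, 3)ᵀ
v_3 = (1, 0, 0, 0)ᵀ

Let N = A − (1)·I. We want v_3 with N^3 v_3 = 0 but N^2 v_3 ≠ 0; then v_{j-1} := N · v_j for j = 3, …, 2.

Pick v_3 = (1, 0, 0, 0)ᵀ.
Then v_2 = N · v_3 = (1, -2, 0, 3)ᵀ.
Then v_1 = N · v_2 = (-1, -1, -1, 0)ᵀ.

Sanity check: (A − (1)·I) v_1 = (0, 0, 0, 0)ᵀ = 0. ✓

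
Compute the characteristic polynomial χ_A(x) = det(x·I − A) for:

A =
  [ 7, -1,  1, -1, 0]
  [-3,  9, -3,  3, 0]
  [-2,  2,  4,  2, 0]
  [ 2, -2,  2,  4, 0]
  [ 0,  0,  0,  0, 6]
x^5 - 30*x^4 + 360*x^3 - 2160*x^2 + 6480*x - 7776

Expanding det(x·I − A) (e.g. by cofactor expansion or by noting that A is similar to its Jordan form J, which has the same characteristic polynomial as A) gives
  χ_A(x) = x^5 - 30*x^4 + 360*x^3 - 2160*x^2 + 6480*x - 7776
which factors as (x - 6)^5. The eigenvalues (with algebraic multiplicities) are λ = 6 with multiplicity 5.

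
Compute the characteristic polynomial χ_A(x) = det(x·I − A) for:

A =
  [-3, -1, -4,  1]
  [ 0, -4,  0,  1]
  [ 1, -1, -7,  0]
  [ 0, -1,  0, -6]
x^4 + 20*x^3 + 150*x^2 + 500*x + 625

Expanding det(x·I − A) (e.g. by cofactor expansion or by noting that A is similar to its Jordan form J, which has the same characteristic polynomial as A) gives
  χ_A(x) = x^4 + 20*x^3 + 150*x^2 + 500*x + 625
which factors as (x + 5)^4. The eigenvalues (with algebraic multiplicities) are λ = -5 with multiplicity 4.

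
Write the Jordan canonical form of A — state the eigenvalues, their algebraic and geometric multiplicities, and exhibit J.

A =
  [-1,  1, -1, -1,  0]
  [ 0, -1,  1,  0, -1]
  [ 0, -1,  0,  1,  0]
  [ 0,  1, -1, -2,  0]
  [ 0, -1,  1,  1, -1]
J_3(-1) ⊕ J_1(-1) ⊕ J_1(-1)

The characteristic polynomial is
  det(x·I − A) = x^5 + 5*x^4 + 10*x^3 + 10*x^2 + 5*x + 1 = (x + 1)^5

Eigenvalues and multiplicities (the geometric multiplicity of λ is n − rank(A − λI), which equals the number of Jordan blocks for λ):
  λ = -1: algebraic multiplicity = 5, geometric multiplicity = 3

Determining the block sizes for each eigenvalue:
  λ = -1: with am = 5 and gm = 3, the partition is not yet determined (e.g. several partitions of 5 into 3 parts exist). Let N = A − (-1)·I. Computing rank(N^1) = 2, rank(N^2) = 1, rank(N^3) = 0; the number of blocks of size ≥ j is rank(N^{j−1}) − rank(N^j), giving [3, 1, 1]. So we have 1 block(s) of size 3, 2 block(s) of size 1 → block sizes [3, 1, 1]

Assembling the blocks gives a Jordan form
J =
  [-1,  1,  0,  0,  0]
  [ 0, -1,  1,  0,  0]
  [ 0,  0, -1,  0,  0]
  [ 0,  0,  0, -1,  0]
  [ 0,  0,  0,  0, -1]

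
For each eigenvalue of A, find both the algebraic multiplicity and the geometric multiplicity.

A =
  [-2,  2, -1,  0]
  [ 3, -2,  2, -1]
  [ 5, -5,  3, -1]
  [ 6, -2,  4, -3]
λ = -1: alg = 4, geom = 2

Step 1 — factor the characteristic polynomial to read off the algebraic multiplicities:
  χ_A(x) = (x + 1)^4

Step 2 — compute geometric multiplicities via the rank-nullity identity g(λ) = n − rank(A − λI):
  rank(A − (-1)·I) = 2, so dim ker(A − (-1)·I) = n − 2 = 2

Summary:
  λ = -1: algebraic multiplicity = 4, geometric multiplicity = 2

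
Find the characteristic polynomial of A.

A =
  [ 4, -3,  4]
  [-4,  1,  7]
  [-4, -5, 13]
x^3 - 18*x^2 + 108*x - 216

Expanding det(x·I − A) (e.g. by cofactor expansion or by noting that A is similar to its Jordan form J, which has the same characteristic polynomial as A) gives
  χ_A(x) = x^3 - 18*x^2 + 108*x - 216
which factors as (x - 6)^3. The eigenvalues (with algebraic multiplicities) are λ = 6 with multiplicity 3.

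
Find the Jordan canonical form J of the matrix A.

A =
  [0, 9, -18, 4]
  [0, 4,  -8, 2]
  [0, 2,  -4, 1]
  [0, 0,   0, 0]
J_2(0) ⊕ J_2(0)

The characteristic polynomial is
  det(x·I − A) = x^4

Eigenvalues and multiplicities (the geometric multiplicity of λ is n − rank(A − λI), which equals the number of Jordan blocks for λ):
  λ = 0: algebraic multiplicity = 4, geometric multiplicity = 2

Determining the block sizes for each eigenvalue:
  λ = 0: with am = 4 and gm = 2, the partition is not yet determined (e.g. several partitions of 4 into 2 parts exist). Let N = A − (0)·I. Computing rank(N^1) = 2, rank(N^2) = 0; the number of blocks of size ≥ j is rank(N^{j−1}) − rank(N^j), giving [2, 2]. So we have 2 block(s) of size 2 → block sizes [2, 2]

Assembling the blocks gives a Jordan form
J =
  [0, 1, 0, 0]
  [0, 0, 0, 0]
  [0, 0, 0, 1]
  [0, 0, 0, 0]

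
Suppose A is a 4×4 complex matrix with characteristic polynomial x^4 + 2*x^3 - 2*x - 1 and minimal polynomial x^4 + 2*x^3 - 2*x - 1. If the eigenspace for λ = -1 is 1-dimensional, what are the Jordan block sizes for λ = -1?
Block sizes for λ = -1: [3]

Step 1 — from the characteristic polynomial, algebraic multiplicity of λ = -1 is 3. From dim ker(A − (-1)·I) = 1, there are exactly 1 Jordan blocks for λ = -1.
Step 2 — from the minimal polynomial, the factor (x + 1)^3 tells us the largest block for λ = -1 has size 3.
Step 3 — with total size 3, 1 blocks, and largest block 3, the block sizes (in nonincreasing order) are [3].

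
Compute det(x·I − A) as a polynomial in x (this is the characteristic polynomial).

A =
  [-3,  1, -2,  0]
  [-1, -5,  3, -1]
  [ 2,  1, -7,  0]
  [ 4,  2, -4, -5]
x^4 + 20*x^3 + 150*x^2 + 500*x + 625

Expanding det(x·I − A) (e.g. by cofactor expansion or by noting that A is similar to its Jordan form J, which has the same characteristic polynomial as A) gives
  χ_A(x) = x^4 + 20*x^3 + 150*x^2 + 500*x + 625
which factors as (x + 5)^4. The eigenvalues (with algebraic multiplicities) are λ = -5 with multiplicity 4.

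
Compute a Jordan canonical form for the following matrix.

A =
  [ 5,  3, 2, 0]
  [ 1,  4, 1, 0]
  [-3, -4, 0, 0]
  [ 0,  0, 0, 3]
J_3(3) ⊕ J_1(3)

The characteristic polynomial is
  det(x·I − A) = x^4 - 12*x^3 + 54*x^2 - 108*x + 81 = (x - 3)^4

Eigenvalues and multiplicities (the geometric multiplicity of λ is n − rank(A − λI), which equals the number of Jordan blocks for λ):
  λ = 3: algebraic multiplicity = 4, geometric multiplicity = 2

Determining the block sizes for each eigenvalue:
  λ = 3: with am = 4 and gm = 2, the partition is not yet determined (e.g. several partitions of 4 into 2 parts exist). Let N = A − (3)·I. Computing rank(N^1) = 2, rank(N^2) = 1, rank(N^3) = 0; the number of blocks of size ≥ j is rank(N^{j−1}) − rank(N^j), giving [2, 1, 1]. So we have 1 block(s) of size 3, 1 block(s) of size 1 → block sizes [3, 1]

Assembling the blocks gives a Jordan form
J =
  [3, 1, 0, 0]
  [0, 3, 1, 0]
  [0, 0, 3, 0]
  [0, 0, 0, 3]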